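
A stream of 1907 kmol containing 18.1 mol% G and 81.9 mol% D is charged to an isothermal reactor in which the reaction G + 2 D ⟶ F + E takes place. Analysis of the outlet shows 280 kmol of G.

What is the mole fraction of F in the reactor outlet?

For G: n = n₀ − 1ξ → 280 = 345.2 − 1ξ, giving ξ = 65.17 kmol.
Outlet amounts (n = n₀ + ν ξ):
  G: 345.2 − 1(65.17) = 280
  D: 1562 − 2(65.17) = 1431
  F: 0 + 1(65.17) = 65.17
  E: 0 + 1(65.17) = 65.17
Total out = 1842 kmol; y_F = 65.17 / 1842 = 0.03538.

0.0354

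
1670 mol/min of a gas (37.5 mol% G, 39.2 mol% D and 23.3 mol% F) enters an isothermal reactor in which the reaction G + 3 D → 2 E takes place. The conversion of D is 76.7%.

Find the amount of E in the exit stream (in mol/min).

335 mol/min

D reacted = 0.767 × 654.6 = 502.1 mol/min; ν_D = −3, so ξ = 502.1/3 = 167.4 mol/min.
Outlet amounts (n = n₀ + ν ξ):
  G: 626.2 − 1(167.4) = 458.9
  D: 654.6 − 3(167.4) = 152.5
  E: 0 + 2(167.4) = 334.7
  F: 389.1 (inert)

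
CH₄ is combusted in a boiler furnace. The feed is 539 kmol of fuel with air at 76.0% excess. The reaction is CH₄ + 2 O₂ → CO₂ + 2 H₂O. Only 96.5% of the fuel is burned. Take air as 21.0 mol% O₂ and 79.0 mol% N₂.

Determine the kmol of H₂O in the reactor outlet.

1040 kmol

Stoichiometric O₂ = 2 × 539 = 1078 kmol; O₂ fed = 1078 × 1.760 = 1897 kmol.
N₂ fed = 1897 × 79/21 = 7137 kmol.
Fuel reacted = 0.965 × 539 → ξ = 520.1 kmol.
Outlet (n = n₀ + ν ξ):
  CH₄: 539 − 1(520.1) = 18.87
  O₂: 1897 − 2(520.1) = 857
  N₂: 7137 (inert)
  CO₂: 0 + 1(520.1) = 520.1
  H₂O: 0 + 2(520.1) = 1040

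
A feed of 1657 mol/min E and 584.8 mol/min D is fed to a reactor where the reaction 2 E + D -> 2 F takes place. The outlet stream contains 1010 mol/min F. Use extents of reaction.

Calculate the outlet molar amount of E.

For F: n = n₀ + 2ξ → 1010 = 0 + 2ξ, giving ξ = 505 mol/min.
Outlet amounts (n = n₀ + ν ξ):
  E: 1657 − 2(505) = 647
  D: 584.8 − 1(505) = 79.8
  F: 0 + 2(505) = 1010

647 mol/min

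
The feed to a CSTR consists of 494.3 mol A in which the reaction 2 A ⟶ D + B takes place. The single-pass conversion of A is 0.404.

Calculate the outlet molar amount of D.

99.8 mol

A reacted = 0.404 × 494.3 = 199.7 mol; ν_A = −2, so ξ = 199.7/2 = 99.85 mol.
Outlet amounts (n = n₀ + ν ξ):
  A: 494.3 − 2(99.85) = 294.6
  D: 0 + 1(99.85) = 99.85
  B: 0 + 1(99.85) = 99.85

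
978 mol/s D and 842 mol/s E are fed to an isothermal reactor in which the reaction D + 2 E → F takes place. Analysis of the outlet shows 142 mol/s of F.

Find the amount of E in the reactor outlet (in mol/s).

For F: n = n₀ + 1ξ → 142 = 0 + 1ξ, giving ξ = 142 mol/s.
Outlet amounts (n = n₀ + ν ξ):
  D: 978 − 1(142) = 836
  E: 842 − 2(142) = 558
  F: 0 + 1(142) = 142

558 mol/s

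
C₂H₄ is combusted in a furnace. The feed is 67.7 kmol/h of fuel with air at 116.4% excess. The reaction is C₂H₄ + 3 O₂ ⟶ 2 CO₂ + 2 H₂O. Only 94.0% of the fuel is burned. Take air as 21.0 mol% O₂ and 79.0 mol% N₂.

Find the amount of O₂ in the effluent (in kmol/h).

249 kmol/h

Stoichiometric O₂ = 3 × 67.7 = 203.1 kmol/h; O₂ fed = 203.1 × 2.164 = 439.5 kmol/h.
N₂ fed = 439.5 × 79/21 = 1653 kmol/h.
Fuel reacted = 0.94 × 67.7 → ξ = 63.64 kmol/h.
Outlet (n = n₀ + ν ξ):
  C₂H₄: 67.7 − 1(63.64) = 4.062
  O₂: 439.5 − 3(63.64) = 248.6
  N₂: 1653 (inert)
  CO₂: 0 + 2(63.64) = 127.3
  H₂O: 0 + 2(63.64) = 127.3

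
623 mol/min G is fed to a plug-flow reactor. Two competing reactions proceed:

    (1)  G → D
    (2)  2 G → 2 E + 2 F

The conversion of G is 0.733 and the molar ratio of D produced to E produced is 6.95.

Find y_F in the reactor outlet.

0.0844

Conversion of G: G consumed = 0.733 × 623 = 456.7 mol/min = 1ξ₁ + 2ξ₂.
Selectivity: 1ξ₁ / (2ξ₂) = 6.95 → ξ₁ = 13.9 ξ₂.
Substitute: (1·13.9 + 2) ξ₂ = 456.7 → ξ₂ = 28.72 mol/min, ξ₁ = 399.2 mol/min.
Outlet amounts (n = n₀ + Σ ν·ξ):
  G: 623 − 1(399.2) − 2(28.72) = 166.3
  D: 0 + 1(399.2) = 399.2
  E: 0 + 2(28.72) = 57.44
  F: 0 + 2(28.72) = 57.44
Total out = 680.4 mol/min; y_F = 57.44 / 680.4 = 0.08442.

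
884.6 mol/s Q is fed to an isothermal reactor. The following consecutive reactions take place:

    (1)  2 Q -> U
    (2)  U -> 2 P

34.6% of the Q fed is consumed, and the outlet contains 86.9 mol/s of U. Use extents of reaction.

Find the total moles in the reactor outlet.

798 mol/s

Conversion of Q: Q consumed = 2ξ₁ = 0.346 × 884.6 → ξ₁ = 153 mol/s.
U balance: n_U = 0 + 1ξ₁ − 1ξ₂ = 86.9 → ξ₂ = (1·153 − 86.9)/1 = 66.14 mol/s.
Outlet amounts (n = n₀ + Σ ν·ξ):
  Q: 884.6 − 2(153) = 578.5
  U: 0 + 1(153) − 1(66.14) = 86.9
  P: 0 + 2(66.14) = 132.3
Total out = 578.5 + 86.9 + 132.3 = 797.7 mol/s.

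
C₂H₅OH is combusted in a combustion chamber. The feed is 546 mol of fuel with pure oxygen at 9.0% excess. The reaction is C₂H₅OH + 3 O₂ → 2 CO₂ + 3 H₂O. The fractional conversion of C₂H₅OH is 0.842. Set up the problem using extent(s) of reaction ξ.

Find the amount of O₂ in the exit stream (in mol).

Stoichiometric O₂ = 3 × 546 = 1638 mol; O₂ fed = 1638 × 1.090 = 1785 mol.
Fuel reacted = 0.842 × 546 → ξ = 459.7 mol.
Outlet (n = n₀ + ν ξ):
  C₂H₅OH: 546 − 1(459.7) = 86.27
  O₂: 1785 − 3(459.7) = 406.2
  CO₂: 0 + 2(459.7) = 919.5
  H₂O: 0 + 3(459.7) = 1379

406 mol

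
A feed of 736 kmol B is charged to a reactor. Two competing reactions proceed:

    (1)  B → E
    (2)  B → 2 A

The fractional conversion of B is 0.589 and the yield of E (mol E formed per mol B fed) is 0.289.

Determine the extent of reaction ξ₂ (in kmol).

Yield of E: 1ξ₁ / 736 = 0.289 → ξ₁ = 212.7 kmol.
Conversion of B: 1ξ₁ + 1ξ₂ = 0.589 × 736 = 433.5 → ξ₂ = 220.8 kmol.
Outlet amounts (n = n₀ + Σ ν·ξ):
  B: 736 − 1(212.7) − 1(220.8) = 302.5
  E: 0 + 1(212.7) = 212.7
  A: 0 + 2(220.8) = 441.6

ξ₂ = 221 kmol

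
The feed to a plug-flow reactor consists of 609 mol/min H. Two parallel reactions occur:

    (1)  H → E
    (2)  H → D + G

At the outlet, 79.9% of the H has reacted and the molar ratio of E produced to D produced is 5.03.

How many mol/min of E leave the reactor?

Conversion of H: H consumed = 0.799 × 609 = 486.6 mol/min = 1ξ₁ + 1ξ₂.
Selectivity: 1ξ₁ / (1ξ₂) = 5.03 → ξ₁ = 5.03 ξ₂.
Substitute: (1·5.03 + 1) ξ₂ = 486.6 → ξ₂ = 80.7 mol/min, ξ₁ = 405.9 mol/min.
Outlet amounts (n = n₀ + Σ ν·ξ):
  H: 609 − 1(405.9) − 1(80.7) = 122.4
  E: 0 + 1(405.9) = 405.9
  D: 0 + 1(80.7) = 80.7
  G: 0 + 1(80.7) = 80.7

406 mol/min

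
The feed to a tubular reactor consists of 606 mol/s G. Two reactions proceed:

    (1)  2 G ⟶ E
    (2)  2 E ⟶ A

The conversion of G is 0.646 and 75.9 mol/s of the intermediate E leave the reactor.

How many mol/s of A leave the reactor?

Conversion of G: G consumed = 2ξ₁ = 0.646 × 606 → ξ₁ = 195.7 mol/s.
E balance: n_E = 0 + 1ξ₁ − 2ξ₂ = 75.9 → ξ₂ = (1·195.7 − 75.9)/2 = 59.92 mol/s.
Outlet amounts (n = n₀ + Σ ν·ξ):
  G: 606 − 2(195.7) = 214.5
  E: 0 + 1(195.7) − 2(59.92) = 75.9
  A: 0 + 1(59.92) = 59.92

59.9 mol/s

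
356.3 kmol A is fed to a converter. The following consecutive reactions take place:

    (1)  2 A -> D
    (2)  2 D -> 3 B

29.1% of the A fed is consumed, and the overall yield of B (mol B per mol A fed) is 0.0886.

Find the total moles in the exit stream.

315 kmol

Conversion of A: A consumed = 2ξ₁ = 0.291 × 356.3 → ξ₁ = 51.84 kmol.
Yield of B: 3ξ₂ / 356.3 = 0.0886 → ξ₂ = 10.52 kmol.
Outlet amounts (n = n₀ + Σ ν·ξ):
  A: 356.3 − 2(51.84) = 252.6
  D: 0 + 1(51.84) − 2(10.52) = 30.8
  B: 0 + 3(10.52) = 31.57
Total out = 252.6 + 30.8 + 31.57 = 315 kmol.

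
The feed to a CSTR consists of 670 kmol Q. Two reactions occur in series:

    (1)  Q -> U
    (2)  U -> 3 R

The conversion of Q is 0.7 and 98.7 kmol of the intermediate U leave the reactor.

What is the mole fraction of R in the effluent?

0.788

Conversion of Q: Q consumed = 1ξ₁ = 0.7 × 670 → ξ₁ = 469 kmol.
U balance: n_U = 0 + 1ξ₁ − 1ξ₂ = 98.7 → ξ₂ = (1·469 − 98.7)/1 = 370.3 kmol.
Outlet amounts (n = n₀ + Σ ν·ξ):
  Q: 670 − 1(469) = 201
  U: 0 + 1(469) − 1(370.3) = 98.7
  R: 0 + 3(370.3) = 1111
Total out = 1411 kmol; y_R = 1111 / 1411 = 0.7875.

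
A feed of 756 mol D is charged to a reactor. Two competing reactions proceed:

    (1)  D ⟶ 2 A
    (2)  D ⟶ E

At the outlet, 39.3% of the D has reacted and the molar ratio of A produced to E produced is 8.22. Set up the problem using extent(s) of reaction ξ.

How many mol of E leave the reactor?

58.1 mol

Conversion of D: D consumed = 0.393 × 756 = 297.1 mol = 1ξ₁ + 1ξ₂.
Selectivity: 2ξ₁ / (1ξ₂) = 8.22 → ξ₁ = 4.11 ξ₂.
Substitute: (1·4.11 + 1) ξ₂ = 297.1 → ξ₂ = 58.14 mol, ξ₁ = 239 mol.
Outlet amounts (n = n₀ + Σ ν·ξ):
  D: 756 − 1(239) − 1(58.14) = 458.9
  A: 0 + 2(239) = 477.9
  E: 0 + 1(58.14) = 58.14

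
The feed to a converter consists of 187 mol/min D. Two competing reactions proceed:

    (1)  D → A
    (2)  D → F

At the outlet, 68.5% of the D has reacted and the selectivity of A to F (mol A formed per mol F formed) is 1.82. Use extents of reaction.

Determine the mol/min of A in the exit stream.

Conversion of D: D consumed = 0.685 × 187 = 128.1 mol/min = 1ξ₁ + 1ξ₂.
Selectivity: 1ξ₁ / (1ξ₂) = 1.82 → ξ₁ = 1.82 ξ₂.
Substitute: (1·1.82 + 1) ξ₂ = 128.1 → ξ₂ = 45.42 mol/min, ξ₁ = 82.67 mol/min.
Outlet amounts (n = n₀ + Σ ν·ξ):
  D: 187 − 1(82.67) − 1(45.42) = 58.91
  A: 0 + 1(82.67) = 82.67
  F: 0 + 1(45.42) = 45.42

82.7 mol/min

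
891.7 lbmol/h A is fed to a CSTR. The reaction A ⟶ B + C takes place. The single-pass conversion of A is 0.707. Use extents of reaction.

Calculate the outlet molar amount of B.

630 lbmol/h

A reacted = 0.707 × 891.7 = 630.4 lbmol/h; ν_A = −1, so ξ = 630.4/1 = 630.4 lbmol/h.
Outlet amounts (n = n₀ + ν ξ):
  A: 891.7 − 1(630.4) = 261.3
  B: 0 + 1(630.4) = 630.4
  C: 0 + 1(630.4) = 630.4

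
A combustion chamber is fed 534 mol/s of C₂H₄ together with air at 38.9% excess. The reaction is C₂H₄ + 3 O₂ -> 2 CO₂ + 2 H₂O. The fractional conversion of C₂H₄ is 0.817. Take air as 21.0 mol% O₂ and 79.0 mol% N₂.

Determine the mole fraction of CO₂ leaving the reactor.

0.0784

Stoichiometric O₂ = 3 × 534 = 1602 mol/s; O₂ fed = 1602 × 1.389 = 2225 mol/s.
N₂ fed = 2225 × 79/21 = 8371 mol/s.
Fuel reacted = 0.817 × 534 → ξ = 436.3 mol/s.
Outlet (n = n₀ + ν ξ):
  C₂H₄: 534 − 1(436.3) = 97.72
  O₂: 2225 − 3(436.3) = 916.3
  N₂: 8371 (inert)
  CO₂: 0 + 2(436.3) = 872.6
  H₂O: 0 + 2(436.3) = 872.6
Total out = 11130 mol/s; y_CO₂ = 872.6 / 11130 = 0.0784.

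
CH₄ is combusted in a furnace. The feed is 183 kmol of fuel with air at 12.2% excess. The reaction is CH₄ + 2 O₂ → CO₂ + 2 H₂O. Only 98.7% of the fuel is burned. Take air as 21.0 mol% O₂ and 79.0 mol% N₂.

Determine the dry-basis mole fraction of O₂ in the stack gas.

Stoichiometric O₂ = 2 × 183 = 366 kmol; O₂ fed = 366 × 1.122 = 410.7 kmol.
N₂ fed = 410.7 × 79/21 = 1545 kmol.
Fuel reacted = 0.987 × 183 → ξ = 180.6 kmol.
Outlet (n = n₀ + ν ξ):
  CH₄: 183 − 1(180.6) = 2.379
  O₂: 410.7 − 2(180.6) = 49.41
  N₂: 1545 (inert)
  CO₂: 0 + 1(180.6) = 180.6
  H₂O: 0 + 2(180.6) = 361.2
Dry total = 1777 kmol; y_O₂ (dry) = 49.41 / 1777 = 0.0278.

0.0278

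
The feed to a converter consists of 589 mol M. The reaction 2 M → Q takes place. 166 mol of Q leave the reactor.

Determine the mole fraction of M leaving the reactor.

0.608

For Q: n = n₀ + 1ξ → 166 = 0 + 1ξ, giving ξ = 166 mol.
Outlet amounts (n = n₀ + ν ξ):
  M: 589 − 2(166) = 257
  Q: 0 + 1(166) = 166
Total out = 423 mol; y_M = 257 / 423 = 0.6076.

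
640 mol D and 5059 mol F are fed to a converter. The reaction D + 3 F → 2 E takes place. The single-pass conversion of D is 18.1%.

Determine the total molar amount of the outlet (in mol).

5470 mol

D reacted = 0.181 × 640 = 115.8 mol; ν_D = −1, so ξ = 115.8/1 = 115.8 mol.
Outlet amounts (n = n₀ + ν ξ):
  D: 640 − 1(115.8) = 524.2
  F: 5059 − 3(115.8) = 4711
  E: 0 + 2(115.8) = 231.7
Total out = 524.2 + 4711 + 231.7 = 5467 mol.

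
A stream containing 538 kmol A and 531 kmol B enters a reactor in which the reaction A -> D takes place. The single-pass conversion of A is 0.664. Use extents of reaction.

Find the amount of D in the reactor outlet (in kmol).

A reacted = 0.664 × 538 = 357.2 kmol; ν_A = −1, so ξ = 357.2/1 = 357.2 kmol.
Outlet amounts (n = n₀ + ν ξ):
  A: 538 − 1(357.2) = 180.8
  D: 0 + 1(357.2) = 357.2
  B: 531 (inert)

357 kmol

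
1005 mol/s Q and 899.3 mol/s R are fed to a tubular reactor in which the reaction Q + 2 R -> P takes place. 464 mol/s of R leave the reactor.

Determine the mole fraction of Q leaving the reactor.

For R: n = n₀ − 2ξ → 464 = 899.3 − 2ξ, giving ξ = 217.6 mol/s.
Outlet amounts (n = n₀ + ν ξ):
  Q: 1005 − 1(217.6) = 787.4
  R: 899.3 − 2(217.6) = 464
  P: 0 + 1(217.6) = 217.6
Total out = 1469 mol/s; y_Q = 787.4 / 1469 = 0.536.

0.536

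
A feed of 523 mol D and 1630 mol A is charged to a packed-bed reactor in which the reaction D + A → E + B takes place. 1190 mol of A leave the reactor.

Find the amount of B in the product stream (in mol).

For A: n = n₀ − 1ξ → 1190 = 1630 − 1ξ, giving ξ = 440 mol.
Outlet amounts (n = n₀ + ν ξ):
  D: 523 − 1(440) = 83
  A: 1630 − 1(440) = 1190
  E: 0 + 1(440) = 440
  B: 0 + 1(440) = 440

440 mol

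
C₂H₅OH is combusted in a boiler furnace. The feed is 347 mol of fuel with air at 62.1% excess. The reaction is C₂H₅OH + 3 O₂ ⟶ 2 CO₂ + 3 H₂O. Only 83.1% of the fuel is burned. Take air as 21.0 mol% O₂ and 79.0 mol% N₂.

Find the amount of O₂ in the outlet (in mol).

822 mol

Stoichiometric O₂ = 3 × 347 = 1041 mol; O₂ fed = 1041 × 1.621 = 1687 mol.
N₂ fed = 1687 × 79/21 = 6348 mol.
Fuel reacted = 0.831 × 347 → ξ = 288.4 mol.
Outlet (n = n₀ + ν ξ):
  C₂H₅OH: 347 − 1(288.4) = 58.64
  O₂: 1687 − 3(288.4) = 822.4
  N₂: 6348 (inert)
  CO₂: 0 + 2(288.4) = 576.7
  H₂O: 0 + 3(288.4) = 865.1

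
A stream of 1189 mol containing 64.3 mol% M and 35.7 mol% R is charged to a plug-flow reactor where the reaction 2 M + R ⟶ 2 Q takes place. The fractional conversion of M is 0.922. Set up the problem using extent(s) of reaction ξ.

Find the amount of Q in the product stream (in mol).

M reacted = 0.922 × 764.5 = 704.9 mol; ν_M = −2, so ξ = 704.9/2 = 352.4 mol.
Outlet amounts (n = n₀ + ν ξ):
  M: 764.5 − 2(352.4) = 59.63
  R: 424.5 − 1(352.4) = 72.03
  Q: 0 + 2(352.4) = 704.9

705 mol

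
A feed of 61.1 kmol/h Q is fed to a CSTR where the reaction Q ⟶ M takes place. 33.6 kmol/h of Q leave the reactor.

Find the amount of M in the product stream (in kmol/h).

For Q: n = n₀ − 1ξ → 33.6 = 61.1 − 1ξ, giving ξ = 27.5 kmol/h.
Outlet amounts (n = n₀ + ν ξ):
  Q: 61.1 − 1(27.5) = 33.6
  M: 0 + 1(27.5) = 27.5

27.5 kmol/h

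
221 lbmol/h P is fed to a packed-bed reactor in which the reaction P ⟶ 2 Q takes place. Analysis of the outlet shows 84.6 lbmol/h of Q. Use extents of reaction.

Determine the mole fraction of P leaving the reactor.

0.679

For Q: n = n₀ + 2ξ → 84.6 = 0 + 2ξ, giving ξ = 42.3 lbmol/h.
Outlet amounts (n = n₀ + ν ξ):
  P: 221 − 1(42.3) = 178.7
  Q: 0 + 2(42.3) = 84.6
Total out = 263.3 lbmol/h; y_P = 178.7 / 263.3 = 0.6787.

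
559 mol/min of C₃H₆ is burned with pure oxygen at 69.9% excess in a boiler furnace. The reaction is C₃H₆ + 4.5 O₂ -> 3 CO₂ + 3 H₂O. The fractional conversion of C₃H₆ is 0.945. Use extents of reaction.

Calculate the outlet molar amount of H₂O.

1580 mol/min

Stoichiometric O₂ = 4.5 × 559 = 2516 mol/min; O₂ fed = 2516 × 1.699 = 4274 mol/min.
Fuel reacted = 0.945 × 559 → ξ = 528.3 mol/min.
Outlet (n = n₀ + ν ξ):
  C₃H₆: 559 − 1(528.3) = 30.75
  O₂: 4274 − 4.5(528.3) = 1897
  CO₂: 0 + 3(528.3) = 1585
  H₂O: 0 + 3(528.3) = 1585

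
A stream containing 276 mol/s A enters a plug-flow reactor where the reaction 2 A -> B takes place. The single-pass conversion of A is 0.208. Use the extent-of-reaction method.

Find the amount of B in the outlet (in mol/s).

A reacted = 0.208 × 276 = 57.41 mol/s; ν_A = −2, so ξ = 57.41/2 = 28.7 mol/s.
Outlet amounts (n = n₀ + ν ξ):
  A: 276 − 2(28.7) = 218.6
  B: 0 + 1(28.7) = 28.7

28.7 mol/s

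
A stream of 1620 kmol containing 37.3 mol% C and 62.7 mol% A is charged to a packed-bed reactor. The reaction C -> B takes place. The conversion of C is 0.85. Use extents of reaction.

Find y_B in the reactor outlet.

0.317

C reacted = 0.85 × 604.3 = 513.6 kmol; ν_C = −1, so ξ = 513.6/1 = 513.6 kmol.
Outlet amounts (n = n₀ + ν ξ):
  C: 604.3 − 1(513.6) = 90.64
  B: 0 + 1(513.6) = 513.6
  A: 1016 (inert)
Total out = 1620 kmol; y_B = 513.6 / 1620 = 0.317.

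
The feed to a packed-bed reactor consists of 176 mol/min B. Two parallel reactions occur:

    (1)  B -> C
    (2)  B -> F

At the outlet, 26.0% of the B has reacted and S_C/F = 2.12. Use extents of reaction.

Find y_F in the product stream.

Conversion of B: B consumed = 0.26 × 176 = 45.76 mol/min = 1ξ₁ + 1ξ₂.
Selectivity: 1ξ₁ / (1ξ₂) = 2.12 → ξ₁ = 2.12 ξ₂.
Substitute: (1·2.12 + 1) ξ₂ = 45.76 → ξ₂ = 14.67 mol/min, ξ₁ = 31.09 mol/min.
Outlet amounts (n = n₀ + Σ ν·ξ):
  B: 176 − 1(31.09) − 1(14.67) = 130.2
  C: 0 + 1(31.09) = 31.09
  F: 0 + 1(14.67) = 14.67
Total out = 176 mol/min; y_F = 14.67 / 176 = 0.08333.

0.0833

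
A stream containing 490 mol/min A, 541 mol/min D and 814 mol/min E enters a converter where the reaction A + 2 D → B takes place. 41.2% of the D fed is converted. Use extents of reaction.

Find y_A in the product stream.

0.233

D reacted = 0.412 × 541 = 222.9 mol/min; ν_D = −2, so ξ = 222.9/2 = 111.4 mol/min.
Outlet amounts (n = n₀ + ν ξ):
  A: 490 − 1(111.4) = 378.6
  D: 541 − 2(111.4) = 318.1
  B: 0 + 1(111.4) = 111.4
  E: 814 (inert)
Total out = 1622 mol/min; y_A = 378.6 / 1622 = 0.2334.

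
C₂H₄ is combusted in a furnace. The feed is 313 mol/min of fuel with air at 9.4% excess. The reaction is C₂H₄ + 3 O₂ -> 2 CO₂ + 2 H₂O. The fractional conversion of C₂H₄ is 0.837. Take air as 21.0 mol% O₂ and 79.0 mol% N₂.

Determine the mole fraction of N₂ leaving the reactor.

0.742

Stoichiometric O₂ = 3 × 313 = 939 mol/min; O₂ fed = 939 × 1.094 = 1027 mol/min.
N₂ fed = 1027 × 79/21 = 3864 mol/min.
Fuel reacted = 0.837 × 313 → ξ = 262 mol/min.
Outlet (n = n₀ + ν ξ):
  C₂H₄: 313 − 1(262) = 51.02
  O₂: 1027 − 3(262) = 241.3
  N₂: 3864 (inert)
  CO₂: 0 + 2(262) = 524
  H₂O: 0 + 2(262) = 524
Total out = 5205 mol/min; y_N₂ = 3864 / 5205 = 0.7425.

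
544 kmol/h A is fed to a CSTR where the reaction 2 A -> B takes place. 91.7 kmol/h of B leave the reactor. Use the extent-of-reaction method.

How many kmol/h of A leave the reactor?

361 kmol/h

For B: n = n₀ + 1ξ → 91.7 = 0 + 1ξ, giving ξ = 91.7 kmol/h.
Outlet amounts (n = n₀ + ν ξ):
  A: 544 − 2(91.7) = 360.6
  B: 0 + 1(91.7) = 91.7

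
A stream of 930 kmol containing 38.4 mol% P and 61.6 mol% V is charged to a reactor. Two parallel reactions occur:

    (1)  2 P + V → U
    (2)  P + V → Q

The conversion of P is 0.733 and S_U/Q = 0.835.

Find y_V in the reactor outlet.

0.588

Conversion of P: P consumed = 0.733 × 357.1 = 261.8 kmol = 2ξ₁ + 1ξ₂.
Selectivity: 1ξ₁ / (1ξ₂) = 0.835 → ξ₁ = 0.835 ξ₂.
Substitute: (2·0.835 + 1) ξ₂ = 261.8 → ξ₂ = 98.04 kmol, ξ₁ = 81.86 kmol.
Outlet amounts (n = n₀ + Σ ν·ξ):
  P: 357.1 − 2(81.86) − 1(98.04) = 95.35
  V: 572.9 − 1(81.86) − 1(98.04) = 393
  U: 0 + 1(81.86) = 81.86
  Q: 0 + 1(98.04) = 98.04
Total out = 668.2 kmol; y_V = 393 / 668.2 = 0.5881.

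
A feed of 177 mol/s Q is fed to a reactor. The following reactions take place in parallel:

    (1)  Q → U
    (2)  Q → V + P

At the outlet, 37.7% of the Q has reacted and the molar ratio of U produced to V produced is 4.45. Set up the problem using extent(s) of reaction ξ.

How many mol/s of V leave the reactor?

Conversion of Q: Q consumed = 0.377 × 177 = 66.73 mol/s = 1ξ₁ + 1ξ₂.
Selectivity: 1ξ₁ / (1ξ₂) = 4.45 → ξ₁ = 4.45 ξ₂.
Substitute: (1·4.45 + 1) ξ₂ = 66.73 → ξ₂ = 12.24 mol/s, ξ₁ = 54.49 mol/s.
Outlet amounts (n = n₀ + Σ ν·ξ):
  Q: 177 − 1(54.49) − 1(12.24) = 110.3
  U: 0 + 1(54.49) = 54.49
  V: 0 + 1(12.24) = 12.24
  P: 0 + 1(12.24) = 12.24

12.2 mol/s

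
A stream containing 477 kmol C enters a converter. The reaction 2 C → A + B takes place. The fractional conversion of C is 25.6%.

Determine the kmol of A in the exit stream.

61.1 kmol

C reacted = 0.256 × 477 = 122.1 kmol; ν_C = −2, so ξ = 122.1/2 = 61.06 kmol.
Outlet amounts (n = n₀ + ν ξ):
  C: 477 − 2(61.06) = 354.9
  A: 0 + 1(61.06) = 61.06
  B: 0 + 1(61.06) = 61.06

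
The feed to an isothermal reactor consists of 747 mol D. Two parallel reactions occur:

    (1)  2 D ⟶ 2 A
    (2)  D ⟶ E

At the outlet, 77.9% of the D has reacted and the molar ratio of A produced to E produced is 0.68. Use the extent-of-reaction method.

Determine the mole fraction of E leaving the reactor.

Conversion of D: D consumed = 0.779 × 747 = 581.9 mol = 2ξ₁ + 1ξ₂.
Selectivity: 2ξ₁ / (1ξ₂) = 0.68 → ξ₁ = 0.34 ξ₂.
Substitute: (2·0.34 + 1) ξ₂ = 581.9 → ξ₂ = 346.4 mol, ξ₁ = 117.8 mol.
Outlet amounts (n = n₀ + Σ ν·ξ):
  D: 747 − 2(117.8) − 1(346.4) = 165.1
  A: 0 + 2(117.8) = 235.5
  E: 0 + 1(346.4) = 346.4
Total out = 747 mol; y_E = 346.4 / 747 = 0.4637.

0.464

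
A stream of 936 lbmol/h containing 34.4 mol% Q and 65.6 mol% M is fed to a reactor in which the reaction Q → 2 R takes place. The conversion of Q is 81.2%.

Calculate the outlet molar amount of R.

523 lbmol/h

Q reacted = 0.812 × 322 = 261.5 lbmol/h; ν_Q = −1, so ξ = 261.5/1 = 261.5 lbmol/h.
Outlet amounts (n = n₀ + ν ξ):
  Q: 322 − 1(261.5) = 60.53
  R: 0 + 2(261.5) = 522.9
  M: 614 (inert)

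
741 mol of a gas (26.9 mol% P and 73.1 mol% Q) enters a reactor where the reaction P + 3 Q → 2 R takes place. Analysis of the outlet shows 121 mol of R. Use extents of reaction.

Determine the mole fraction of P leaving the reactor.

0.224

For R: n = n₀ + 2ξ → 121 = 0 + 2ξ, giving ξ = 60.5 mol.
Outlet amounts (n = n₀ + ν ξ):
  P: 199.3 − 1(60.5) = 138.8
  Q: 541.7 − 3(60.5) = 360.2
  R: 0 + 2(60.5) = 121
Total out = 620 mol; y_P = 138.8 / 620 = 0.2239.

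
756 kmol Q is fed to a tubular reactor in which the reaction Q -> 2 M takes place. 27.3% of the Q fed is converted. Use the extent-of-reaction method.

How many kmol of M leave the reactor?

Q reacted = 0.273 × 756 = 206.4 kmol; ν_Q = −1, so ξ = 206.4/1 = 206.4 kmol.
Outlet amounts (n = n₀ + ν ξ):
  Q: 756 − 1(206.4) = 549.6
  M: 0 + 2(206.4) = 412.8

413 kmol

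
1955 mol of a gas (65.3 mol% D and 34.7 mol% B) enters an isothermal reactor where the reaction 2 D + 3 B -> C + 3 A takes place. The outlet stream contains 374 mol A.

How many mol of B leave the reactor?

For A: n = n₀ + 3ξ → 374 = 0 + 3ξ, giving ξ = 124.7 mol.
Outlet amounts (n = n₀ + ν ξ):
  D: 1277 − 2(124.7) = 1027
  B: 678.4 − 3(124.7) = 304.4
  C: 0 + 1(124.7) = 124.7
  A: 0 + 3(124.7) = 374

304 mol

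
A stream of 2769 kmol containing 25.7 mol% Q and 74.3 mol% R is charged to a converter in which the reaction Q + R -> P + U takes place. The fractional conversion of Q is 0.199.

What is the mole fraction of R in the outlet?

Q reacted = 0.199 × 711.6 = 141.6 kmol; ν_Q = −1, so ξ = 141.6/1 = 141.6 kmol.
Outlet amounts (n = n₀ + ν ξ):
  Q: 711.6 − 1(141.6) = 570
  R: 2057 − 1(141.6) = 1916
  P: 0 + 1(141.6) = 141.6
  U: 0 + 1(141.6) = 141.6
Total out = 2769 kmol; y_R = 1916 / 2769 = 0.6919.

0.692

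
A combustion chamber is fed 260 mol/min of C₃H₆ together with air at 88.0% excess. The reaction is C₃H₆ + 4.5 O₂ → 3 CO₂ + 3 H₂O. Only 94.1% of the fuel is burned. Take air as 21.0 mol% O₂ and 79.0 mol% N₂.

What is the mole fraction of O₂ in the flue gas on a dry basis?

0.109

Stoichiometric O₂ = 4.5 × 260 = 1170 mol/min; O₂ fed = 1170 × 1.880 = 2200 mol/min.
N₂ fed = 2200 × 79/21 = 8275 mol/min.
Fuel reacted = 0.941 × 260 → ξ = 244.7 mol/min.
Outlet (n = n₀ + ν ξ):
  C₃H₆: 260 − 1(244.7) = 15.34
  O₂: 2200 − 4.5(244.7) = 1099
  N₂: 8275 (inert)
  CO₂: 0 + 3(244.7) = 734
  H₂O: 0 + 3(244.7) = 734
Dry total = 10120 mol/min; y_O₂ (dry) = 1099 / 10120 = 0.1085.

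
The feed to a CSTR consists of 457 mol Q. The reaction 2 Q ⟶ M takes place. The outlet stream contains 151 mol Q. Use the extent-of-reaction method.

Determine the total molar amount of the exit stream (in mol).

For Q: n = n₀ − 2ξ → 151 = 457 − 2ξ, giving ξ = 153 mol.
Outlet amounts (n = n₀ + ν ξ):
  Q: 457 − 2(153) = 151
  M: 0 + 1(153) = 153
Total out = 151 + 153 = 304 mol.

304 mol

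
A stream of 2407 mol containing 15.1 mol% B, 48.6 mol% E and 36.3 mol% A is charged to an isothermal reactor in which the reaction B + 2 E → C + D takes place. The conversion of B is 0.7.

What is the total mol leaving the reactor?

2150 mol

B reacted = 0.7 × 363.5 = 254.4 mol; ν_B = −1, so ξ = 254.4/1 = 254.4 mol.
Outlet amounts (n = n₀ + ν ξ):
  B: 363.5 − 1(254.4) = 109
  E: 1170 − 2(254.4) = 661
  C: 0 + 1(254.4) = 254.4
  D: 0 + 1(254.4) = 254.4
  A: 873.7 (inert)
Total out = 109 + 661 + 254.4 + 254.4 + 873.7 = 2153 mol.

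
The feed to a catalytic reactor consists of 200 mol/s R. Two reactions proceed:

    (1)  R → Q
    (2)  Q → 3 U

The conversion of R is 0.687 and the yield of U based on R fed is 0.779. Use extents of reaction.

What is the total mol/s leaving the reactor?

Conversion of R: R consumed = 1ξ₁ = 0.687 × 200 → ξ₁ = 137.4 mol/s.
Yield of U: 3ξ₂ / 200 = 0.779 → ξ₂ = 51.93 mol/s.
Outlet amounts (n = n₀ + Σ ν·ξ):
  R: 200 − 1(137.4) = 62.6
  Q: 0 + 1(137.4) − 1(51.93) = 85.47
  U: 0 + 3(51.93) = 155.8
Total out = 62.6 + 85.47 + 155.8 = 303.9 mol/s.

304 mol/s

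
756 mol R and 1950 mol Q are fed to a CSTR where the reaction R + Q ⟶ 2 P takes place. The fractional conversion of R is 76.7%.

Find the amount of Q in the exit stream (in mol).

1370 mol

R reacted = 0.767 × 756 = 579.9 mol; ν_R = −1, so ξ = 579.9/1 = 579.9 mol.
Outlet amounts (n = n₀ + ν ξ):
  R: 756 − 1(579.9) = 176.1
  Q: 1950 − 1(579.9) = 1370
  P: 0 + 2(579.9) = 1160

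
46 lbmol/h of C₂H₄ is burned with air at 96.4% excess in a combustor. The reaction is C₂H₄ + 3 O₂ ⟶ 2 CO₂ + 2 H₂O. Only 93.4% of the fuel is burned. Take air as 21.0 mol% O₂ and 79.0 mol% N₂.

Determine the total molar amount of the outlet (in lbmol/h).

Stoichiometric O₂ = 3 × 46 = 138 lbmol/h; O₂ fed = 138 × 1.964 = 271 lbmol/h.
N₂ fed = 271 × 79/21 = 1020 lbmol/h.
Fuel reacted = 0.934 × 46 → ξ = 42.96 lbmol/h.
Outlet (n = n₀ + ν ξ):
  C₂H₄: 46 − 1(42.96) = 3.036
  O₂: 271 − 3(42.96) = 142.1
  N₂: 1020 (inert)
  CO₂: 0 + 2(42.96) = 85.93
  H₂O: 0 + 2(42.96) = 85.93
Total out = 3.036 + 142.1 + 1020 + 85.93 + 85.93 = 1337 lbmol/h.

1340 lbmol/h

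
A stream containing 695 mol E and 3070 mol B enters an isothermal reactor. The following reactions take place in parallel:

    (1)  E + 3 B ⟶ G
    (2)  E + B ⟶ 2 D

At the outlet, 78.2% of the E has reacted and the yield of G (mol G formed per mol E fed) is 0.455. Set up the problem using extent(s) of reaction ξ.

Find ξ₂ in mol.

Yield of G: 1ξ₁ / 695 = 0.455 → ξ₁ = 316.2 mol.
Conversion of E: 1ξ₁ + 1ξ₂ = 0.782 × 695 = 543.5 → ξ₂ = 227.3 mol.
Outlet amounts (n = n₀ + Σ ν·ξ):
  E: 695 − 1(316.2) − 1(227.3) = 151.5
  B: 3070 − 3(316.2) − 1(227.3) = 1894
  G: 0 + 1(316.2) = 316.2
  D: 0 + 2(227.3) = 454.5

ξ₂ = 227 mol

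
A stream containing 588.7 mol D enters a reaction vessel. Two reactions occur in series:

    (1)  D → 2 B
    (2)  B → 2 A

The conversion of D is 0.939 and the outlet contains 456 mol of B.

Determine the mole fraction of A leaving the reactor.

0.725

Conversion of D: D consumed = 1ξ₁ = 0.939 × 588.7 → ξ₁ = 552.8 mol.
B balance: n_B = 0 + 2ξ₁ − 1ξ₂ = 456 → ξ₂ = (2·552.8 − 456)/1 = 649.6 mol.
Outlet amounts (n = n₀ + Σ ν·ξ):
  D: 588.7 − 1(552.8) = 35.91
  B: 0 + 2(552.8) − 1(649.6) = 456
  A: 0 + 2(649.6) = 1299
Total out = 1791 mol; y_A = 1299 / 1791 = 0.7254.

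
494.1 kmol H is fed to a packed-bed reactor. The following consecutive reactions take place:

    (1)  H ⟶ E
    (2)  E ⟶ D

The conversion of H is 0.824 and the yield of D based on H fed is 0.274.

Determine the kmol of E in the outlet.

Conversion of H: H consumed = 1ξ₁ = 0.824 × 494.1 → ξ₁ = 407.1 kmol.
Yield of D: 1ξ₂ / 494.1 = 0.274 → ξ₂ = 135.4 kmol.
Outlet amounts (n = n₀ + Σ ν·ξ):
  H: 494.1 − 1(407.1) = 86.96
  E: 0 + 1(407.1) − 1(135.4) = 271.8
  D: 0 + 1(135.4) = 135.4

272 kmol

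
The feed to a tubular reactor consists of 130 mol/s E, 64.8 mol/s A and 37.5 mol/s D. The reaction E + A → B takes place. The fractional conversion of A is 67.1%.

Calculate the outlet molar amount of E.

86.5 mol/s

A reacted = 0.671 × 64.8 = 43.48 mol/s; ν_A = −1, so ξ = 43.48/1 = 43.48 mol/s.
Outlet amounts (n = n₀ + ν ξ):
  E: 130 − 1(43.48) = 86.52
  A: 64.8 − 1(43.48) = 21.32
  B: 0 + 1(43.48) = 43.48
  D: 37.5 (inert)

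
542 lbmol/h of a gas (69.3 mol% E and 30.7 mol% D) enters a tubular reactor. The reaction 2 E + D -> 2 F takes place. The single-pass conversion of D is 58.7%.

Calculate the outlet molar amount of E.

180 lbmol/h

D reacted = 0.587 × 166.4 = 97.67 lbmol/h; ν_D = −1, so ξ = 97.67/1 = 97.67 lbmol/h.
Outlet amounts (n = n₀ + ν ξ):
  E: 375.6 − 2(97.67) = 180.3
  D: 166.4 − 1(97.67) = 68.72
  F: 0 + 2(97.67) = 195.3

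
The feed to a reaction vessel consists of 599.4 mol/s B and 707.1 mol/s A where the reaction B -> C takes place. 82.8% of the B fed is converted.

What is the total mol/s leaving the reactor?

1310 mol/s

B reacted = 0.828 × 599.4 = 496.3 mol/s; ν_B = −1, so ξ = 496.3/1 = 496.3 mol/s.
Outlet amounts (n = n₀ + ν ξ):
  B: 599.4 − 1(496.3) = 103.1
  C: 0 + 1(496.3) = 496.3
  A: 707.1 (inert)
Total out = 103.1 + 496.3 + 707.1 = 1306 mol/s.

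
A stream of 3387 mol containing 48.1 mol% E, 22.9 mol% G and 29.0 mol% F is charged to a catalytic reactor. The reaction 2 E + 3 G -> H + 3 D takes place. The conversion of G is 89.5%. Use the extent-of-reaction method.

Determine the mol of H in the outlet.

231 mol

G reacted = 0.895 × 775.6 = 694.2 mol; ν_G = −3, so ξ = 694.2/3 = 231.4 mol.
Outlet amounts (n = n₀ + ν ξ):
  E: 1629 − 2(231.4) = 1166
  G: 775.6 − 3(231.4) = 81.44
  H: 0 + 1(231.4) = 231.4
  D: 0 + 3(231.4) = 694.2
  F: 982.2 (inert)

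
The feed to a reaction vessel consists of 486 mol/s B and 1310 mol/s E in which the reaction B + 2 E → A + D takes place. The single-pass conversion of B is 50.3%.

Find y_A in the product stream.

B reacted = 0.503 × 486 = 244.5 mol/s; ν_B = −1, so ξ = 244.5/1 = 244.5 mol/s.
Outlet amounts (n = n₀ + ν ξ):
  B: 486 − 1(244.5) = 241.5
  E: 1310 − 2(244.5) = 821.1
  A: 0 + 1(244.5) = 244.5
  D: 0 + 1(244.5) = 244.5
Total out = 1552 mol/s; y_A = 244.5 / 1552 = 0.1576.

0.158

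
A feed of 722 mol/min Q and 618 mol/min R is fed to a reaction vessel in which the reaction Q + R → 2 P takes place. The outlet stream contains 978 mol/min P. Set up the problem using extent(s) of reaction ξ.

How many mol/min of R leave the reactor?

For P: n = n₀ + 2ξ → 978 = 0 + 2ξ, giving ξ = 489 mol/min.
Outlet amounts (n = n₀ + ν ξ):
  Q: 722 − 1(489) = 233
  R: 618 − 1(489) = 129
  P: 0 + 2(489) = 978

129 mol/min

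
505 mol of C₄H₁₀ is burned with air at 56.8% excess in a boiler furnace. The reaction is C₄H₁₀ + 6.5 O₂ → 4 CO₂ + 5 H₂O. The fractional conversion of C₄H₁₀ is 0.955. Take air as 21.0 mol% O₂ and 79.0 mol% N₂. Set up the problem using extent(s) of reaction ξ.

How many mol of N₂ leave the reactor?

19400 mol

Stoichiometric O₂ = 6.5 × 505 = 3282 mol; O₂ fed = 3282 × 1.568 = 5147 mol.
N₂ fed = 5147 × 79/21 = 19360 mol.
Fuel reacted = 0.955 × 505 → ξ = 482.3 mol.
Outlet (n = n₀ + ν ξ):
  C₄H₁₀: 505 − 1(482.3) = 22.73
  O₂: 5147 − 6.5(482.3) = 2012
  N₂: 19360 (inert)
  CO₂: 0 + 4(482.3) = 1929
  H₂O: 0 + 5(482.3) = 2411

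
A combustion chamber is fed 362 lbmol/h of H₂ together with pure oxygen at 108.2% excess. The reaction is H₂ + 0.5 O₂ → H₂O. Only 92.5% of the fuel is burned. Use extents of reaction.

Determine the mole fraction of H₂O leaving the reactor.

Stoichiometric O₂ = 0.5 × 362 = 181 lbmol/h; O₂ fed = 181 × 2.082 = 376.8 lbmol/h.
Fuel reacted = 0.925 × 362 → ξ = 334.9 lbmol/h.
Outlet (n = n₀ + ν ξ):
  H₂: 362 − 1(334.9) = 27.15
  O₂: 376.8 − 0.5(334.9) = 209.4
  H₂O: 0 + 1(334.9) = 334.9
Total out = 571.4 lbmol/h; y_H₂O = 334.9 / 571.4 = 0.586.

0.586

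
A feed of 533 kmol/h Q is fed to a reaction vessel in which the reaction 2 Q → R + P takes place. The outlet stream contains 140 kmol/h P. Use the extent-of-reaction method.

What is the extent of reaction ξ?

For P: n = n₀ + 1ξ → 140 = 0 + 1ξ, giving ξ = 140 kmol/h.
Outlet amounts (n = n₀ + ν ξ):
  Q: 533 − 2(140) = 253
  R: 0 + 1(140) = 140
  P: 0 + 1(140) = 140

ξ = 140 kmol/h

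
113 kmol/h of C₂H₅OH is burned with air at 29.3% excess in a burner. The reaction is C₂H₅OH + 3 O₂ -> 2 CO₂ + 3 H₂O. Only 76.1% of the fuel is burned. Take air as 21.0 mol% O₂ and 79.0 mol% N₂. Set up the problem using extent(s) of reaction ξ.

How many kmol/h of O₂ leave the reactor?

Stoichiometric O₂ = 3 × 113 = 339 kmol/h; O₂ fed = 339 × 1.293 = 438.3 kmol/h.
N₂ fed = 438.3 × 79/21 = 1649 kmol/h.
Fuel reacted = 0.761 × 113 → ξ = 85.99 kmol/h.
Outlet (n = n₀ + ν ξ):
  C₂H₅OH: 113 − 1(85.99) = 27.01
  O₂: 438.3 − 3(85.99) = 180.3
  N₂: 1649 (inert)
  CO₂: 0 + 2(85.99) = 172
  H₂O: 0 + 3(85.99) = 258

180 kmol/h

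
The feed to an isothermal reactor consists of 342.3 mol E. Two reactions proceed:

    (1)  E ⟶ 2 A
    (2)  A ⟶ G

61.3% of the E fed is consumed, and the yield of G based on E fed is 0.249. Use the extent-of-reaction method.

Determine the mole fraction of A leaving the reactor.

0.606

Conversion of E: E consumed = 1ξ₁ = 0.613 × 342.3 → ξ₁ = 209.8 mol.
Yield of G: 1ξ₂ / 342.3 = 0.249 → ξ₂ = 85.23 mol.
Outlet amounts (n = n₀ + Σ ν·ξ):
  E: 342.3 − 1(209.8) = 132.5
  A: 0 + 2(209.8) − 1(85.23) = 334.4
  G: 0 + 1(85.23) = 85.23
Total out = 552.1 mol; y_A = 334.4 / 552.1 = 0.6057.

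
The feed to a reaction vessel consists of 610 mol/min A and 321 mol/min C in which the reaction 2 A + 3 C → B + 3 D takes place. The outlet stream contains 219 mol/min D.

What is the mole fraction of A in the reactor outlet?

For D: n = n₀ + 3ξ → 219 = 0 + 3ξ, giving ξ = 73 mol/min.
Outlet amounts (n = n₀ + ν ξ):
  A: 610 − 2(73) = 464
  C: 321 − 3(73) = 102
  B: 0 + 1(73) = 73
  D: 0 + 3(73) = 219
Total out = 858 mol/min; y_A = 464 / 858 = 0.5408.

0.541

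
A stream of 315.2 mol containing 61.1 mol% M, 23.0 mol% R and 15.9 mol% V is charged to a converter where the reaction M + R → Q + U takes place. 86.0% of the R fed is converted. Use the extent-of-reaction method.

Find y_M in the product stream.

R reacted = 0.86 × 72.5 = 62.35 mol; ν_R = −1, so ξ = 62.35/1 = 62.35 mol.
Outlet amounts (n = n₀ + ν ξ):
  M: 192.6 − 1(62.35) = 130.2
  R: 72.5 − 1(62.35) = 10.15
  Q: 0 + 1(62.35) = 62.35
  U: 0 + 1(62.35) = 62.35
  V: 50.12 (inert)
Total out = 315.2 mol; y_M = 130.2 / 315.2 = 0.4132.

0.413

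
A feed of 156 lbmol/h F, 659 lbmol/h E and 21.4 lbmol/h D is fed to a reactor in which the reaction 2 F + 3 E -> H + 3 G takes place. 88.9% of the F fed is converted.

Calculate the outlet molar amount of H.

F reacted = 0.889 × 156 = 138.7 lbmol/h; ν_F = −2, so ξ = 138.7/2 = 69.34 lbmol/h.
Outlet amounts (n = n₀ + ν ξ):
  F: 156 − 2(69.34) = 17.32
  E: 659 − 3(69.34) = 451
  H: 0 + 1(69.34) = 69.34
  G: 0 + 3(69.34) = 208
  D: 21.4 (inert)

69.3 lbmol/h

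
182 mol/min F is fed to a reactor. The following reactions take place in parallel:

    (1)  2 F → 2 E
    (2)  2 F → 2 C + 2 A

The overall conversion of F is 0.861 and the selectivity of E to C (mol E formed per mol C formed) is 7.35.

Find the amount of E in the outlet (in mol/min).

Conversion of F: F consumed = 0.861 × 182 = 156.7 mol/min = 2ξ₁ + 2ξ₂.
Selectivity: 2ξ₁ / (2ξ₂) = 7.35 → ξ₁ = 7.35 ξ₂.
Substitute: (2·7.35 + 2) ξ₂ = 156.7 → ξ₂ = 9.383 mol/min, ξ₁ = 68.97 mol/min.
Outlet amounts (n = n₀ + Σ ν·ξ):
  F: 182 − 2(68.97) − 2(9.383) = 25.3
  E: 0 + 2(68.97) = 137.9
  C: 0 + 2(9.383) = 18.77
  A: 0 + 2(9.383) = 18.77

138 mol/min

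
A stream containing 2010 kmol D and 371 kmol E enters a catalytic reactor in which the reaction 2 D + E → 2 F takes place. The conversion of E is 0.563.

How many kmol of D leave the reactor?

E reacted = 0.563 × 371 = 208.9 kmol; ν_E = −1, so ξ = 208.9/1 = 208.9 kmol.
Outlet amounts (n = n₀ + ν ξ):
  D: 2010 − 2(208.9) = 1592
  E: 371 − 1(208.9) = 162.1
  F: 0 + 2(208.9) = 417.7

1590 kmol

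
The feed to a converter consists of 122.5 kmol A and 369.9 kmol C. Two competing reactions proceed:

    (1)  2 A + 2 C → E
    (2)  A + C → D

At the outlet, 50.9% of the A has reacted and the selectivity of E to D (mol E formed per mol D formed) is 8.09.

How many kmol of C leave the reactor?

308 kmol

Conversion of A: A consumed = 0.509 × 122.5 = 62.35 kmol = 2ξ₁ + 1ξ₂.
Selectivity: 1ξ₁ / (1ξ₂) = 8.09 → ξ₁ = 8.09 ξ₂.
Substitute: (2·8.09 + 1) ξ₂ = 62.35 → ξ₂ = 3.629 kmol, ξ₁ = 29.36 kmol.
Outlet amounts (n = n₀ + Σ ν·ξ):
  A: 122.5 − 2(29.36) − 1(3.629) = 60.15
  C: 369.9 − 2(29.36) − 1(3.629) = 307.5
  E: 0 + 1(29.36) = 29.36
  D: 0 + 1(3.629) = 3.629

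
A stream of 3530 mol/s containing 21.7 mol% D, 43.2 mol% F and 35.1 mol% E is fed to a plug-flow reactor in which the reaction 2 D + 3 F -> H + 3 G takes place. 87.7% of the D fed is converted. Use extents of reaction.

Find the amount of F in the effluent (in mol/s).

D reacted = 0.877 × 766 = 671.8 mol/s; ν_D = −2, so ξ = 671.8/2 = 335.9 mol/s.
Outlet amounts (n = n₀ + ν ξ):
  D: 766 − 2(335.9) = 94.22
  F: 1525 − 3(335.9) = 517.3
  H: 0 + 1(335.9) = 335.9
  G: 0 + 3(335.9) = 1008
  E: 1239 (inert)

517 mol/s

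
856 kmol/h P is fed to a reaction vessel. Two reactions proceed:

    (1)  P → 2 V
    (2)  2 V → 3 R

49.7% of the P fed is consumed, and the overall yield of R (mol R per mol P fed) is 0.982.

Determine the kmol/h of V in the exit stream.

Conversion of P: P consumed = 1ξ₁ = 0.497 × 856 → ξ₁ = 425.4 kmol/h.
Yield of R: 3ξ₂ / 856 = 0.982 → ξ₂ = 280.2 kmol/h.
Outlet amounts (n = n₀ + Σ ν·ξ):
  P: 856 − 1(425.4) = 430.6
  V: 0 + 2(425.4) − 2(280.2) = 290.5
  R: 0 + 3(280.2) = 840.6

290 kmol/h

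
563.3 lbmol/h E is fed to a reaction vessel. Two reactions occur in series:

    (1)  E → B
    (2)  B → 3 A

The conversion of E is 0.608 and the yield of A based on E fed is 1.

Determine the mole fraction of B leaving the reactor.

Conversion of E: E consumed = 1ξ₁ = 0.608 × 563.3 → ξ₁ = 342.5 lbmol/h.
Yield of A: 3ξ₂ / 563.3 = 1 → ξ₂ = 187.8 lbmol/h.
Outlet amounts (n = n₀ + Σ ν·ξ):
  E: 563.3 − 1(342.5) = 220.8
  B: 0 + 1(342.5) − 1(187.8) = 154.7
  A: 0 + 3(187.8) = 563.3
Total out = 938.8 lbmol/h; y_B = 154.7 / 938.8 = 0.1648.

0.165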